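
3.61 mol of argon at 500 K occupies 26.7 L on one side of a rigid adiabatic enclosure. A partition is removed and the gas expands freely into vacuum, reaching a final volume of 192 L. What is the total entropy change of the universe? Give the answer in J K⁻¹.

ΔS_universe = 59.2 J/K

No heat is exchanged and no work is done, so the ideal-gas temperature stays constant.
Entropy is a state function; using a reversible isothermal path, ΔS_gas = nR ln(V₂/V₁) = 3.61 × 8.314 × ln(192/26.7) = 59.2 J/K.
The insulated surroundings exchange no heat, so ΔS_surr = 0 and ΔS_universe = ΔS_gas.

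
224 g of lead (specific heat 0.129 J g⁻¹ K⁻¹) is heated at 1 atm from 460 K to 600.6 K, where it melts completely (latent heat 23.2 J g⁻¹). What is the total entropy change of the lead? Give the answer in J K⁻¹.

ΔS = 16.4 J/K

Warming step: ΔS₁ = m c ln(T_tr/T_i) = 224 × 0.129 × ln(600.6/460) = 7.707 J/K.
Phase change: ΔS₂ = +mL/T_tr = 224 × 23.2 / 600.6 = 8.653 J/K.
ΔS_total = (7.707) + (8.653) = 16.4 J/K.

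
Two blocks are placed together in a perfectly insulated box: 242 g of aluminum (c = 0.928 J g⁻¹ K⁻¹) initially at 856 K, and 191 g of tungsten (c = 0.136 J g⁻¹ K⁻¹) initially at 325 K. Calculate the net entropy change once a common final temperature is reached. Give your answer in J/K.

Energy balance: T_f = (m₁c₁T₁ + m₂c₂T₂)/(m₁c₁ + m₂c₂) = 800.95 K.
ΔS₁ = m₁c₁ ln(T_f/T₁) = 224.576 × ln(800.95/856) = -14.93 J/K.
ΔS₂ = m₂c₂ ln(T_f/T₂) = 25.976 × ln(800.95/325) = 23.43 J/K.
ΔS_total = -14.93 + 23.43 = 8.5 J/K.

ΔS_total = 8.5 J/K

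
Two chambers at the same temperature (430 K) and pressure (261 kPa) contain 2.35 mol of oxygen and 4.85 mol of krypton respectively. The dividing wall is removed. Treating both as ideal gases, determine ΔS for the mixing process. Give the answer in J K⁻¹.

ΔS_mix = 37.8 J/K

Mole fractions: x_A = 2.35/7.2 = 0.326, x_B = 0.674.
ΔS_mix = −R(n_A ln x_A + n_B ln x_B) = −8.314 × (2.35 ln 0.326 + 4.85 ln 0.674) = 37.8 J/K.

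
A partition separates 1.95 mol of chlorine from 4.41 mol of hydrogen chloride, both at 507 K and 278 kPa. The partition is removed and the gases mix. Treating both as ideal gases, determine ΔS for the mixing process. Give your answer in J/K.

Mole fractions: x_A = 1.95/6.36 = 0.307, x_B = 0.693.
ΔS_mix = −R(n_A ln x_A + n_B ln x_B) = −8.314 × (1.95 ln 0.307 + 4.41 ln 0.693) = 32.6 J/K.

ΔS_mix = 32.6 J/K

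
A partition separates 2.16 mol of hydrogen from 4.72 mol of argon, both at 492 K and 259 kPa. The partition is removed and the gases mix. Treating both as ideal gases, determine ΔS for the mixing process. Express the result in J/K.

Mole fractions: x_A = 2.16/6.88 = 0.314, x_B = 0.686.
ΔS_mix = −R(n_A ln x_A + n_B ln x_B) = −8.314 × (2.16 ln 0.314 + 4.72 ln 0.686) = 35.6 J/K.

ΔS_mix = 35.6 J/K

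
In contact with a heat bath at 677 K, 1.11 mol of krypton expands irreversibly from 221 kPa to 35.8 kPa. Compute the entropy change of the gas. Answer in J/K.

Entropy is a state function, so ΔS_gas depends only on the end states.
For an isothermal ideal gas ΔS_gas = nR ln(P₁/P₂) = 1.11 × 8.314 × ln(221/35.8) = 16.8 J/K.

ΔS_gas = 16.8 J/K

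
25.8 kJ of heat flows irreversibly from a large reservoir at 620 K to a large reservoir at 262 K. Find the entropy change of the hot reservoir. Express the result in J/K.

The hot reservoir loses heat Q, so ΔS_hot = −Q/T_H = −25800/620 = -41.6 J/K.

ΔS_hot = -41.6 J/K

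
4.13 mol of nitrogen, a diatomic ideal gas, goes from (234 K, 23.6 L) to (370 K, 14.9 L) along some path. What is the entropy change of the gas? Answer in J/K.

Entropy is a state function: ΔS = nC_V ln(T₂/T₁) + nR ln(V₂/V₁), with C_V = 5R/2 = 20.79 J mol⁻¹ K⁻¹ for a diatomic ideal gas.
ΔS = 4.13 × [20.79 × ln(370/234) + 8.314 × ln(14.9/23.6)] = 23.5 J/K.

ΔS = 23.5 J/K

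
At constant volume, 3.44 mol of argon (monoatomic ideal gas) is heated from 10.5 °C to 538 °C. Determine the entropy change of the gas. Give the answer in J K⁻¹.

In kelvin: T₁ = 283.65 K, T₂ = 811.15 K. At constant volume, ΔS = nC_V ln(T₂/T₁) with C_V = 3R/2 = 12.47 J mol⁻¹ K⁻¹.
ΔS = 3.44 × 12.47 × ln(811.15/283.65) = 45.1 J/K.

ΔS = 45.1 J/K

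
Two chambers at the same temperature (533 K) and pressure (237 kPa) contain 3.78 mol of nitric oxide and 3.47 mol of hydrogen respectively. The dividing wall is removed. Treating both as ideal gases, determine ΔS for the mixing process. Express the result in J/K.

Mole fractions: x_A = 3.78/7.25 = 0.521, x_B = 0.479.
ΔS_mix = −R(n_A ln x_A + n_B ln x_B) = −8.314 × (3.78 ln 0.521 + 3.47 ln 0.479) = 41.7 J/K.

ΔS_mix = 41.7 J/K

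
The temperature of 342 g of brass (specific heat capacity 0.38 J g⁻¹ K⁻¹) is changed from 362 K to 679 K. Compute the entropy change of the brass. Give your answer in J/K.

ΔS = 81.7 J/K

ΔS = ∫dQ_rev/T = m c ln(T₂/T₁) = 342 × 0.38 × ln(679/362) = 81.7 J/K.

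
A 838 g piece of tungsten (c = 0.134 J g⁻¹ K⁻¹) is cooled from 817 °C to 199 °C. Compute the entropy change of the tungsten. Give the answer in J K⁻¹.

ΔS = -94 J/K

In kelvin: T₁ = 1090.15 K, T₂ = 472.15 K. ΔS = ∫dQ_rev/T = m c ln(T₂/T₁) = 838 × 0.134 × ln(472.15/1090.15) = -94 J/K.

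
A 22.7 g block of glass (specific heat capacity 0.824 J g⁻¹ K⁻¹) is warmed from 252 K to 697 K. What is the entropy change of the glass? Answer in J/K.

ΔS = 19 J/K

ΔS = ∫dQ_rev/T = m c ln(T₂/T₁) = 22.7 × 0.824 × ln(697/252) = 19 J/K.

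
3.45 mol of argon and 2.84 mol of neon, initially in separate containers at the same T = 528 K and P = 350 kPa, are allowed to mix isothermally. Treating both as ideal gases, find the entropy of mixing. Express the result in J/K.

Mole fractions: x_A = 3.45/6.29 = 0.548, x_B = 0.452.
ΔS_mix = −R(n_A ln x_A + n_B ln x_B) = −8.314 × (3.45 ln 0.548 + 2.84 ln 0.452) = 36 J/K.

ΔS_mix = 36 J/K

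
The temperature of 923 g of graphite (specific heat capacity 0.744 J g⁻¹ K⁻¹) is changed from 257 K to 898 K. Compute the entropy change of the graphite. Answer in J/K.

ΔS = ∫dQ_rev/T = m c ln(T₂/T₁) = 923 × 0.744 × ln(898/257) = 859 J/K.

ΔS = 859 J/K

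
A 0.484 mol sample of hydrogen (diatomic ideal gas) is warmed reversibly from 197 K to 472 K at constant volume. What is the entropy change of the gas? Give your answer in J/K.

At constant volume, ΔS = nC_V ln(T₂/T₁) with C_V = 5R/2 = 20.79 J mol⁻¹ K⁻¹.
ΔS = 0.484 × 20.79 × ln(472/197) = 8.79 J/K.

ΔS = 8.79 J/K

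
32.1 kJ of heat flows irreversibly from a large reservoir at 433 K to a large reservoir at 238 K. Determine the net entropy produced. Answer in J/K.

ΔS_hot = −Q/T_H = −32100/433 = -74.134 J/K and ΔS_cold = +Q/T_C = 32100/238 = 134.87 J/K.
ΔS_total = -74.134 + 134.87 = 60.7 J/K, positive as the second law requires.

ΔS_total = 60.7 J/K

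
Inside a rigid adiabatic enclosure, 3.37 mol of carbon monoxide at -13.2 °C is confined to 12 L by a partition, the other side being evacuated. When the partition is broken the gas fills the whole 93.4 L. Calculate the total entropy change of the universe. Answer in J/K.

ΔS_universe = 57.5 J/K

For an ideal gas in free expansion Q = 0 and W = 0, so T is unchanged.
Entropy is a state function; using a reversible isothermal path, ΔS_gas = nR ln(V₂/V₁) = 3.37 × 8.314 × ln(93.4/12) = 57.5 J/K.
The insulated surroundings exchange no heat, so ΔS_surr = 0 and ΔS_universe = ΔS_gas.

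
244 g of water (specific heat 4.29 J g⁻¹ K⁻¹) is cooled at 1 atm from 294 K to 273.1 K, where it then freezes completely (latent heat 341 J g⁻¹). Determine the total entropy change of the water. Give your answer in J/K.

ΔS = -382 J/K

Cooling step: ΔS₁ = m c ln(T_tr/T_i) = 244 × 4.29 × ln(273.1/294) = -77.19 J/K.
Phase change: ΔS₂ = −mL/T_tr = −244 × 341 / 273.1 = -304.7 J/K.
ΔS_total = (-77.19) + (-304.7) = -382 J/K.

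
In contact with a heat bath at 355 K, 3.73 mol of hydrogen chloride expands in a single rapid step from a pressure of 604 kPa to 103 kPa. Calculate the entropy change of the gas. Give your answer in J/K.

ΔS_gas = 54.9 J/K

Entropy is a state function, so ΔS_gas depends only on the end states.
For an isothermal ideal gas ΔS_gas = nR ln(P₁/P₂) = 3.73 × 8.314 × ln(604/103) = 54.9 J/K.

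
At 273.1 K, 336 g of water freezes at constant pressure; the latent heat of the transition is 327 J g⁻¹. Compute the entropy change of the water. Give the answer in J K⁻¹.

Heat released by the substance: Q = −mL = −336 × 327 = −109872 J.
At constant T, ΔS = Q_rev/T = −109872 / 273.1 = -402 J/K.

ΔS = -402 J/K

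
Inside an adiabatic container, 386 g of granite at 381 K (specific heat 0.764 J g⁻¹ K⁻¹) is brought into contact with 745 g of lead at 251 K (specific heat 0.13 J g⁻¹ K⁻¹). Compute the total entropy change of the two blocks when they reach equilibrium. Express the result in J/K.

Energy balance: T_f = (m₁c₁T₁ + m₂c₂T₂)/(m₁c₁ + m₂c₂) = 348.86 K.
ΔS₁ = m₁c₁ ln(T_f/T₁) = 294.904 × ln(348.86/381) = -25.99 J/K.
ΔS₂ = m₂c₂ ln(T_f/T₂) = 96.85 × ln(348.86/251) = 31.89 J/K.
ΔS_total = -25.99 + 31.89 = 5.9 J/K.

ΔS_total = 5.9 J/K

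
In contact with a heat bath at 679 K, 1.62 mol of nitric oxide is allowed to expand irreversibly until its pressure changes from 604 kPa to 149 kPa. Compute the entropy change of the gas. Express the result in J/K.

ΔS_gas = 18.9 J/K

Entropy is a state function, so ΔS_gas depends only on the end states.
For an isothermal ideal gas ΔS_gas = nR ln(P₁/P₂) = 1.62 × 8.314 × ln(604/149) = 18.9 J/K.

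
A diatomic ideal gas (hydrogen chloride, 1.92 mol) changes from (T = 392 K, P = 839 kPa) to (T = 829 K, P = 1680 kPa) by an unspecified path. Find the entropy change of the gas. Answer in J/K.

ΔS = 30.8 J/K

ΔS = nC_p ln(T₂/T₁) − nR ln(P₂/P₁), with C_p = 7R/2 = 29.1 J mol⁻¹ K⁻¹ for a diatomic ideal gas.
ΔS = 1.92 × [29.1 × ln(829/392) − 8.314 × ln(1680/839)] = 30.8 J/K.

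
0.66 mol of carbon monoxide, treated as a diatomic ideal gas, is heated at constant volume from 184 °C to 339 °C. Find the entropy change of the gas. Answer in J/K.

ΔS = 4.01 J/K

In kelvin: T₁ = 457.15 K, T₂ = 612.15 K. At constant volume, ΔS = nC_V ln(T₂/T₁) with C_V = 5R/2 = 20.79 J mol⁻¹ K⁻¹.
ΔS = 0.66 × 20.79 × ln(612.15/457.15) = 4.01 J/K.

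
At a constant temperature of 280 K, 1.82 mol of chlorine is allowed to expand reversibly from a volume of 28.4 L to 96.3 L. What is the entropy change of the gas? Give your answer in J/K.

For an isothermal ideal gas ΔS_gas = nR ln(V₂/V₁) = 1.82 × 8.314 × ln(96.3/28.4) = 18.5 J/K.

ΔS_gas = 18.5 J/K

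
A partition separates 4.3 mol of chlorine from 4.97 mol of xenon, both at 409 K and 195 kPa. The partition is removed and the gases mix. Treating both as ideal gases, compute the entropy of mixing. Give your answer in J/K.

ΔS_mix = 53.2 J/K

Mole fractions: x_A = 4.3/9.27 = 0.464, x_B = 0.536.
ΔS_mix = −R(n_A ln x_A + n_B ln x_B) = −8.314 × (4.3 ln 0.464 + 4.97 ln 0.536) = 53.2 J/K.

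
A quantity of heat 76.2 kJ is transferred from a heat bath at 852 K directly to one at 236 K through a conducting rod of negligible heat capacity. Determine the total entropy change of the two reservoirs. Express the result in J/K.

ΔS_hot = −Q/T_H = −76200/852 = -89.44 J/K and ΔS_cold = +Q/T_C = 76200/236 = 322.9 J/K.
ΔS_total = -89.44 + 322.9 = 233 J/K, positive as the second law requires.

ΔS_total = 233 J/K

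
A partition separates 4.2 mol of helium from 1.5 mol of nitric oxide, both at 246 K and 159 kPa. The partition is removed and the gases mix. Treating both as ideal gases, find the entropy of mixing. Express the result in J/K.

ΔS_mix = 27.3 J/K

Mole fractions: x_A = 4.2/5.7 = 0.737, x_B = 0.263.
ΔS_mix = −R(n_A ln x_A + n_B ln x_B) = −8.314 × (4.2 ln 0.737 + 1.5 ln 0.263) = 27.3 J/K.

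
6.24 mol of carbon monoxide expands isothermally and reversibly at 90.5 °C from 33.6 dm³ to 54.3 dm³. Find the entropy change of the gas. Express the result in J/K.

ΔS_gas = 24.9 J/K

For an isothermal ideal gas ΔS_gas = nR ln(V₂/V₁) = 6.24 × 8.314 × ln(54.3/33.6) = 24.9 J/K.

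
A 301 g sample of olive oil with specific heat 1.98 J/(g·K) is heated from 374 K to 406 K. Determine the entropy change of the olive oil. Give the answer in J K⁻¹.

ΔS = 48.9 J/K

ΔS = ∫dQ_rev/T = m c ln(T₂/T₁) = 301 × 1.98 × ln(406/374) = 48.9 J/K.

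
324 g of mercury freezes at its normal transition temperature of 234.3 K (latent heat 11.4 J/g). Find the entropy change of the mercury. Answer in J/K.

Heat released by the substance: Q = −mL = −324 × 11.4 = −3693.6 J.
At constant T, ΔS = Q_rev/T = −3693.6 / 234.3 = -15.8 J/K.

ΔS = -15.8 J/K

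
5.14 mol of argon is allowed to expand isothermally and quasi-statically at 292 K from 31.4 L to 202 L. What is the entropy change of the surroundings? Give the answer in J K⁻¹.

For an isothermal ideal gas ΔS_gas = nR ln(V₂/V₁) = 5.14 × 8.314 × ln(202/31.4) = 79.5 J/K.
The process is reversible, so ΔS_surr = −ΔS_gas = -79.5 J/K and ΔS_universe = 0.

ΔS_surr = -79.5 J/K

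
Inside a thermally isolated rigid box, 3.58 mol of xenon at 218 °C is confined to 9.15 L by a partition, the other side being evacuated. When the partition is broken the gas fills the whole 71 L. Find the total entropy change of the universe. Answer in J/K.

ΔS_universe = 61 J/K

No heat is exchanged and no work is done, so the ideal-gas temperature stays constant.
Entropy is a state function; using a reversible isothermal path, ΔS_gas = nR ln(V₂/V₁) = 3.58 × 8.314 × ln(71/9.15) = 61 J/K.
The insulated surroundings exchange no heat, so ΔS_surr = 0 and ΔS_universe = ΔS_gas.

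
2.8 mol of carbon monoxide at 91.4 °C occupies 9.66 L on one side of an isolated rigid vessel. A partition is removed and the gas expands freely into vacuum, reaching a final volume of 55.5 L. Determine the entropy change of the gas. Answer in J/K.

ΔS_gas = 40.7 J/K

No heat is exchanged and no work is done, so the ideal-gas temperature stays constant.
Entropy is a state function; using a reversible isothermal path, ΔS_gas = nR ln(V₂/V₁) = 2.8 × 8.314 × ln(55.5/9.66) = 40.7 J/K.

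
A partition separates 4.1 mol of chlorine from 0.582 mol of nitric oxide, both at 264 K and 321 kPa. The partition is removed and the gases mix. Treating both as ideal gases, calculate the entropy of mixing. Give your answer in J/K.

Mole fractions: x_A = 4.1/4.68 = 0.876, x_B = 0.124.
ΔS_mix = −R(n_A ln x_A + n_B ln x_B) = −8.314 × (4.1 ln 0.876 + 0.582 ln 0.124) = 14.6 J/K.

ΔS_mix = 14.6 J/K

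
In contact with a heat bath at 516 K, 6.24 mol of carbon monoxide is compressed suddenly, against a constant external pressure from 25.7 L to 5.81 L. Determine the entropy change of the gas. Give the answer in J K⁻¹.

ΔS_gas = -77.1 J/K

Entropy is a state function, so ΔS_gas depends only on the end states.
For an isothermal ideal gas ΔS_gas = nR ln(V₂/V₁) = 6.24 × 8.314 × ln(5.81/25.7) = -77.1 J/K.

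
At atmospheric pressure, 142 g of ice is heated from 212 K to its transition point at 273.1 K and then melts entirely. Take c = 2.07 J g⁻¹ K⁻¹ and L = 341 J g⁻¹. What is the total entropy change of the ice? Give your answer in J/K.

Warming step: ΔS₁ = m c ln(T_tr/T_i) = 142 × 2.07 × ln(273.1/212) = 74.44 J/K.
Phase change: ΔS₂ = +mL/T_tr = 142 × 341 / 273.1 = 177.3 J/K.
ΔS_total = (74.44) + (177.3) = 252 J/K.

ΔS = 252 J/K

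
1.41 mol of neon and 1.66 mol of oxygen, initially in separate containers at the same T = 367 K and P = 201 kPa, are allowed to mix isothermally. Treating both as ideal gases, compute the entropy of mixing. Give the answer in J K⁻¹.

ΔS_mix = 17.6 J/K

Mole fractions: x_A = 1.41/3.07 = 0.459, x_B = 0.541.
ΔS_mix = −R(n_A ln x_A + n_B ln x_B) = −8.314 × (1.41 ln 0.459 + 1.66 ln 0.541) = 17.6 J/K.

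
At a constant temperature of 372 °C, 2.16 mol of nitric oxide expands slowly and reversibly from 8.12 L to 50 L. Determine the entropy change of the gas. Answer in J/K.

For an isothermal ideal gas ΔS_gas = nR ln(V₂/V₁) = 2.16 × 8.314 × ln(50/8.12) = 32.6 J/K.

ΔS_gas = 32.6 J/K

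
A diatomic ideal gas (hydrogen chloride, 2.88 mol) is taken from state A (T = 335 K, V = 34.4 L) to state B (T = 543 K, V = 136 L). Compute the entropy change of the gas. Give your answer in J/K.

ΔS = 61.8 J/K

Entropy is a state function: ΔS = nC_V ln(T₂/T₁) + nR ln(V₂/V₁), with C_V = 5R/2 = 20.79 J mol⁻¹ K⁻¹ for a diatomic ideal gas.
ΔS = 2.88 × [20.79 × ln(543/335) + 8.314 × ln(136/34.4)] = 61.8 J/K.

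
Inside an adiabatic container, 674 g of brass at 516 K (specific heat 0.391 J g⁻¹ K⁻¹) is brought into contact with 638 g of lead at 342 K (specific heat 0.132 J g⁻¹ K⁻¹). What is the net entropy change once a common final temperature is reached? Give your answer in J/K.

ΔS_total = 5.01 J/K

Energy balance: T_f = (m₁c₁T₁ + m₂c₂T₂)/(m₁c₁ + m₂c₂) = 473.86 K.
ΔS₁ = m₁c₁ ln(T_f/T₁) = 263.534 × ln(473.86/516) = -22.45 J/K.
ΔS₂ = m₂c₂ ln(T_f/T₂) = 84.216 × ln(473.86/342) = 27.46 J/K.
ΔS_total = -22.45 + 27.46 = 5.01 J/K.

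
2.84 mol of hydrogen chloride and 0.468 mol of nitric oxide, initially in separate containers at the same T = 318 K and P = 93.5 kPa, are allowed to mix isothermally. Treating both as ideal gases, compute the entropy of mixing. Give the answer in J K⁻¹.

Mole fractions: x_A = 2.84/3.31 = 0.859, x_B = 0.141.
ΔS_mix = −R(n_A ln x_A + n_B ln x_B) = −8.314 × (2.84 ln 0.859 + 0.468 ln 0.141) = 11.2 J/K.

ΔS_mix = 11.2 J/K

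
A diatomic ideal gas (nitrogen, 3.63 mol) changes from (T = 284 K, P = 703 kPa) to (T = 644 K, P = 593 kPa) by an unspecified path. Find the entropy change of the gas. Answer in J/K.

ΔS = nC_p ln(T₂/T₁) − nR ln(P₂/P₁), with C_p = 7R/2 = 29.1 J mol⁻¹ K⁻¹ for a diatomic ideal gas.
ΔS = 3.63 × [29.1 × ln(644/284) − 8.314 × ln(593/703)] = 91.6 J/K.

ΔS = 91.6 J/K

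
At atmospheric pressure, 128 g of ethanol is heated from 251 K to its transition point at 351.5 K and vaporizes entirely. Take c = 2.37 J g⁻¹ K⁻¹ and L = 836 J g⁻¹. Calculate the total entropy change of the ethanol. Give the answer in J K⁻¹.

ΔS = 407 J/K

Warming step: ΔS₁ = m c ln(T_tr/T_i) = 128 × 2.37 × ln(351.5/251) = 102.2 J/K.
Phase change: ΔS₂ = +mL/T_tr = 128 × 836 / 351.5 = 304.4 J/K.
ΔS_total = (102.2) + (304.4) = 407 J/K.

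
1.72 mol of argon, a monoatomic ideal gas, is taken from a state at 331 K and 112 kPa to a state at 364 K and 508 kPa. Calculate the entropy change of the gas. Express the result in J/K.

ΔS = -18.2 J/K

ΔS = nC_p ln(T₂/T₁) − nR ln(P₂/P₁), with C_p = 5R/2 = 20.79 J mol⁻¹ K⁻¹ for a monoatomic ideal gas.
ΔS = 1.72 × [20.79 × ln(364/331) − 8.314 × ln(508/112)] = -18.2 J/K.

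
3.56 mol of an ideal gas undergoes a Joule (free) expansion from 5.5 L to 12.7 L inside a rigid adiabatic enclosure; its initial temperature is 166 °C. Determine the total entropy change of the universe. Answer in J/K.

No heat is exchanged and no work is done, so the ideal-gas temperature stays constant.
Entropy is a state function; using a reversible isothermal path, ΔS_gas = nR ln(V₂/V₁) = 3.56 × 8.314 × ln(12.7/5.5) = 24.8 J/K.
The insulated surroundings exchange no heat, so ΔS_surr = 0 and ΔS_universe = ΔS_gas.

ΔS_universe = 24.8 J/K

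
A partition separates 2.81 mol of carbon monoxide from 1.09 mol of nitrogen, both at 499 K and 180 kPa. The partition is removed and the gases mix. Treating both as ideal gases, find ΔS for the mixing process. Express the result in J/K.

ΔS_mix = 19.2 J/K

Mole fractions: x_A = 2.81/3.9 = 0.721, x_B = 0.279.
ΔS_mix = −R(n_A ln x_A + n_B ln x_B) = −8.314 × (2.81 ln 0.721 + 1.09 ln 0.279) = 19.2 J/K.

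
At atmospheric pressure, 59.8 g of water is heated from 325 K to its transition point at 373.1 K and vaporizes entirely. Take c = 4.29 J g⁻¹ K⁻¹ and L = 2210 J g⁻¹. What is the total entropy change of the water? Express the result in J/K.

Warming step: ΔS₁ = m c ln(T_tr/T_i) = 59.8 × 4.29 × ln(373.1/325) = 35.41 J/K.
Phase change: ΔS₂ = +mL/T_tr = 59.8 × 2210 / 373.1 = 354.2 J/K.
ΔS_total = (35.41) + (354.2) = 390 J/K.

ΔS = 390 J/K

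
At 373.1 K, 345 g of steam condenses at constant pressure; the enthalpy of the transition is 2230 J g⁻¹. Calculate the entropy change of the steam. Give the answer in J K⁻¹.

Heat released by the substance: Q = −mL = −345 × 2230 = −769350 J.
At constant T, ΔS = Q_rev/T = −769350 / 373.1 = -2060 J/K.

ΔS = -2060 J/K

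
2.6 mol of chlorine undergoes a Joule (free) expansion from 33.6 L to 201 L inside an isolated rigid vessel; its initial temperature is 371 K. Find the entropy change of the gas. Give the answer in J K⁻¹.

For an ideal gas in free expansion Q = 0 and W = 0, so T is unchanged.
Entropy is a state function; using a reversible isothermal path, ΔS_gas = nR ln(V₂/V₁) = 2.6 × 8.314 × ln(201/33.6) = 38.7 J/K.

ΔS_gas = 38.7 J/K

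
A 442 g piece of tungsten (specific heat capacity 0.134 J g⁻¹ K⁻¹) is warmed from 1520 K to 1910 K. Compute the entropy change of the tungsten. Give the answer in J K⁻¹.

ΔS = 13.5 J/K

ΔS = ∫dQ_rev/T = m c ln(T₂/T₁) = 442 × 0.134 × ln(1910/1520) = 13.5 J/K.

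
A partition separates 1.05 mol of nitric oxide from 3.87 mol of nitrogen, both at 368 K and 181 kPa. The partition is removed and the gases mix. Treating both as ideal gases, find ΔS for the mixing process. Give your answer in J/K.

Mole fractions: x_A = 1.05/4.92 = 0.213, x_B = 0.787.
ΔS_mix = −R(n_A ln x_A + n_B ln x_B) = −8.314 × (1.05 ln 0.213 + 3.87 ln 0.787) = 21.2 J/K.

ΔS_mix = 21.2 J/K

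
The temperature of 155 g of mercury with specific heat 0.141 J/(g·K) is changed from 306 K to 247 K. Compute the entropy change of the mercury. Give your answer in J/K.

ΔS = ∫dQ_rev/T = m c ln(T₂/T₁) = 155 × 0.141 × ln(247/306) = -4.68 J/K.

ΔS = -4.68 J/K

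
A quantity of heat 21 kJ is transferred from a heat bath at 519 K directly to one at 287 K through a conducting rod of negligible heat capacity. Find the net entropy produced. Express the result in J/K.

ΔS_total = 32.7 J/K

ΔS_hot = −Q/T_H = −21000/519 = -40.46 J/K and ΔS_cold = +Q/T_C = 21000/287 = 73.17 J/K.
ΔS_total = -40.46 + 73.17 = 32.7 J/K, positive as the second law requires.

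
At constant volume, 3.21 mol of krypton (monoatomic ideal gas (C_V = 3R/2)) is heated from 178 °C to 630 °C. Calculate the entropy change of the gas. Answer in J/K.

ΔS = 27.8 J/K

In kelvin: T₁ = 451.15 K, T₂ = 903.15 K. At constant volume, ΔS = nC_V ln(T₂/T₁) with C_V = 3R/2 = 12.47 J mol⁻¹ K⁻¹.
ΔS = 3.21 × 12.47 × ln(903.15/451.15) = 27.8 J/K.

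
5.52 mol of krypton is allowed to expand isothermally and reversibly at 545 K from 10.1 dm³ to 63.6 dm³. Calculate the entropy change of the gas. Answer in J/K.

ΔS_gas = 84.4 J/K

For an isothermal ideal gas ΔS_gas = nR ln(V₂/V₁) = 5.52 × 8.314 × ln(63.6/10.1) = 84.4 J/K.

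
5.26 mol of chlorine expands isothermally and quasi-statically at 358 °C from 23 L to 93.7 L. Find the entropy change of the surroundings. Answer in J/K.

For an isothermal ideal gas ΔS_gas = nR ln(V₂/V₁) = 5.26 × 8.314 × ln(93.7/23) = 61.4 J/K.
The process is reversible, so ΔS_surr = −ΔS_gas = -61.4 J/K and ΔS_universe = 0.

ΔS_surr = -61.4 J/K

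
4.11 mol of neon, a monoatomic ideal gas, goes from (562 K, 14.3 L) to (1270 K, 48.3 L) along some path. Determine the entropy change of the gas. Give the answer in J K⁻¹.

ΔS = 83.4 J/K

Entropy is a state function: ΔS = nC_V ln(T₂/T₁) + nR ln(V₂/V₁), with C_V = 3R/2 = 12.47 J mol⁻¹ K⁻¹ for a monoatomic ideal gas.
ΔS = 4.11 × [12.47 × ln(1270/562) + 8.314 × ln(48.3/14.3)] = 83.4 J/K.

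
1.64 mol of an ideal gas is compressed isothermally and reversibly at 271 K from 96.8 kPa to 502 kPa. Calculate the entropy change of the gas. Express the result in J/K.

For an isothermal ideal gas ΔS_gas = nR ln(P₁/P₂) = 1.64 × 8.314 × ln(96.8/502) = -22.4 J/K.

ΔS_gas = -22.4 J/K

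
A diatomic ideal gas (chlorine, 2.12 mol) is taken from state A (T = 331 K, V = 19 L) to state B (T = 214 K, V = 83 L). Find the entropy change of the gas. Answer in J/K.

ΔS = 6.77 J/K

Entropy is a state function: ΔS = nC_V ln(T₂/T₁) + nR ln(V₂/V₁), with C_V = 5R/2 = 20.79 J mol⁻¹ K⁻¹ for a diatomic ideal gas.
ΔS = 2.12 × [20.79 × ln(214/331) + 8.314 × ln(83/19)] = 6.77 J/K.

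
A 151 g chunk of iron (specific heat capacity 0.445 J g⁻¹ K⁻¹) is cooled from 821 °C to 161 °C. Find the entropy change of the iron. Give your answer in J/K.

ΔS = -62.1 J/K

In kelvin: T₁ = 1094.15 K, T₂ = 434.15 K. ΔS = ∫dQ_rev/T = m c ln(T₂/T₁) = 151 × 0.445 × ln(434.15/1094.15) = -62.1 J/K.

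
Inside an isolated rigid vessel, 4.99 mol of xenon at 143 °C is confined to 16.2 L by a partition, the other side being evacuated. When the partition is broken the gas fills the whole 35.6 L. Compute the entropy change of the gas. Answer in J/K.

No heat is exchanged and no work is done, so the ideal-gas temperature stays constant.
Entropy is a state function; using a reversible isothermal path, ΔS_gas = nR ln(V₂/V₁) = 4.99 × 8.314 × ln(35.6/16.2) = 32.7 J/K.

ΔS_gas = 32.7 J/K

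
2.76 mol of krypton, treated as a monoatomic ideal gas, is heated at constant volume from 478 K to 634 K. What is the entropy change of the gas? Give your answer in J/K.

At constant volume, ΔS = nC_V ln(T₂/T₁) with C_V = 3R/2 = 12.47 J mol⁻¹ K⁻¹.
ΔS = 2.76 × 12.47 × ln(634/478) = 9.72 J/K.

ΔS = 9.72 J/K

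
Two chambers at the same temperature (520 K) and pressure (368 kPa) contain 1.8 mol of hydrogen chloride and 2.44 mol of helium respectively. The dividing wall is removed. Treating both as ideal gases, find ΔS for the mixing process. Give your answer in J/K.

ΔS_mix = 24 J/K

Mole fractions: x_A = 1.8/4.24 = 0.425, x_B = 0.575.
ΔS_mix = −R(n_A ln x_A + n_B ln x_B) = −8.314 × (1.8 ln 0.425 + 2.44 ln 0.575) = 24 J/K.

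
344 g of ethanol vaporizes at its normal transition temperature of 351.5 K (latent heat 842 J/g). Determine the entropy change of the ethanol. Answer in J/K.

ΔS = 824 J/K

Heat absorbed by the substance: Q = mL = 344 × 842 = 289648 J.
At constant T, ΔS = Q_rev/T = 289648 / 351.5 = 824 J/K.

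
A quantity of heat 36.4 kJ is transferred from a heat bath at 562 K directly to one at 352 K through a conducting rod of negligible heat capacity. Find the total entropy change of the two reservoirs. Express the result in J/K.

ΔS_hot = −Q/T_H = −36400/562 = -64.77 J/K and ΔS_cold = +Q/T_C = 36400/352 = 103.4 J/K.
ΔS_total = -64.77 + 103.4 = 38.6 J/K, positive as the second law requires.

ΔS_total = 38.6 J/K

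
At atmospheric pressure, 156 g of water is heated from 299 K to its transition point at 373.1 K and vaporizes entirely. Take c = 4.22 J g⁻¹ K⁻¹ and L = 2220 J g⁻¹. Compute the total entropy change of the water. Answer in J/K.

Warming step: ΔS₁ = m c ln(T_tr/T_i) = 156 × 4.22 × ln(373.1/299) = 145.8 J/K.
Phase change: ΔS₂ = +mL/T_tr = 156 × 2220 / 373.1 = 928.2 J/K.
ΔS_total = (145.8) + (928.2) = 1070 J/K.

ΔS = 1070 J/K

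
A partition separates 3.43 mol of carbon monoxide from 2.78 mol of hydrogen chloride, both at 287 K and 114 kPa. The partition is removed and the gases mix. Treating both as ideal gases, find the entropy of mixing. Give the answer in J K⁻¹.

Mole fractions: x_A = 3.43/6.21 = 0.552, x_B = 0.448.
ΔS_mix = −R(n_A ln x_A + n_B ln x_B) = −8.314 × (3.43 ln 0.552 + 2.78 ln 0.448) = 35.5 J/K.

ΔS_mix = 35.5 J/K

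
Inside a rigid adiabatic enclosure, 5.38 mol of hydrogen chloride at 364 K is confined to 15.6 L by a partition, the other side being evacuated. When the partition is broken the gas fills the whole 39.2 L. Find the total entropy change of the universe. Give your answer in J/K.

ΔS_universe = 41.2 J/K

No heat is exchanged and no work is done, so the ideal-gas temperature stays constant.
Entropy is a state function; using a reversible isothermal path, ΔS_gas = nR ln(V₂/V₁) = 5.38 × 8.314 × ln(39.2/15.6) = 41.2 J/K.
The insulated surroundings exchange no heat, so ΔS_surr = 0 and ΔS_universe = ΔS_gas.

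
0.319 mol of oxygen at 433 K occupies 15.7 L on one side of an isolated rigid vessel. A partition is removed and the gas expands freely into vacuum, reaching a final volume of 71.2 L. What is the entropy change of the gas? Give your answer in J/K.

ΔS_gas = 4.01 J/K

For an ideal gas in free expansion Q = 0 and W = 0, so T is unchanged.
Entropy is a state function; using a reversible isothermal path, ΔS_gas = nR ln(V₂/V₁) = 0.319 × 8.314 × ln(71.2/15.7) = 4.01 J/K.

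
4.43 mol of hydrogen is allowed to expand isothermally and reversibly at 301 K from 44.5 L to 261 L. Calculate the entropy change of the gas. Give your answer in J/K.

ΔS_gas = 65.2 J/K

For an isothermal ideal gas ΔS_gas = nR ln(V₂/V₁) = 4.43 × 8.314 × ln(261/44.5) = 65.2 J/K.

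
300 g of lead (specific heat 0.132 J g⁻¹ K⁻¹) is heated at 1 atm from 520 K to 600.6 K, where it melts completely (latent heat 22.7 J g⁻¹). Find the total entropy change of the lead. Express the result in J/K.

ΔS = 17 J/K

Warming step: ΔS₁ = m c ln(T_tr/T_i) = 300 × 0.132 × ln(600.6/520) = 5.706 J/K.
Phase change: ΔS₂ = +mL/T_tr = 300 × 22.7 / 600.6 = 11.34 J/K.
ΔS_total = (5.706) + (11.34) = 17 J/K.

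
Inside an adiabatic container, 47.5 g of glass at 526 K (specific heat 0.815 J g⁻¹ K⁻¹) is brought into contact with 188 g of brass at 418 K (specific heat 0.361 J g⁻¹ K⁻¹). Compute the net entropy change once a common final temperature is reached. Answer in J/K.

ΔS_total = 0.663 J/K

Energy balance: T_f = (m₁c₁T₁ + m₂c₂T₂)/(m₁c₁ + m₂c₂) = 457.23 K.
ΔS₁ = m₁c₁ ln(T_f/T₁) = 38.7125 × ln(457.23/526) = -5.4244 J/K.
ΔS₂ = m₂c₂ ln(T_f/T₂) = 67.868 × ln(457.23/418) = 6.0878 J/K.
ΔS_total = -5.4244 + 6.0878 = 0.663 J/K.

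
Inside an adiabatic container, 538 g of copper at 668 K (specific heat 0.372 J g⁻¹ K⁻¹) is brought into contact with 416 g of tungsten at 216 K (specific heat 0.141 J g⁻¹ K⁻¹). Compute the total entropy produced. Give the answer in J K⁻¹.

ΔS_total = 23.1 J/K

Energy balance: T_f = (m₁c₁T₁ + m₂c₂T₂)/(m₁c₁ + m₂c₂) = 565.55 K.
ΔS₁ = m₁c₁ ln(T_f/T₁) = 200.136 × ln(565.55/668) = -33.32 J/K.
ΔS₂ = m₂c₂ ln(T_f/T₂) = 58.656 × ln(565.55/216) = 56.46 J/K.
ΔS_total = -33.32 + 56.46 = 23.1 J/K.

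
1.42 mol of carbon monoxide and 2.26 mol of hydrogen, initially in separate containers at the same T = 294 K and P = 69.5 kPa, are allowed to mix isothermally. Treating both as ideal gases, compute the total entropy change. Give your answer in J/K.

Mole fractions: x_A = 1.42/3.68 = 0.386, x_B = 0.614.
ΔS_mix = −R(n_A ln x_A + n_B ln x_B) = −8.314 × (1.42 ln 0.386 + 2.26 ln 0.614) = 20.4 J/K.

ΔS_mix = 20.4 J/K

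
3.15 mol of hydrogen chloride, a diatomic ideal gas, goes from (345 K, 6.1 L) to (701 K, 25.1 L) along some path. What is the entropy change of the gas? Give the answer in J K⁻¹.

ΔS = 83.5 J/K

Entropy is a state function: ΔS = nC_V ln(T₂/T₁) + nR ln(V₂/V₁), with C_V = 5R/2 = 20.79 J mol⁻¹ K⁻¹ for a diatomic ideal gas.
ΔS = 3.15 × [20.79 × ln(701/345) + 8.314 × ln(25.1/6.1)] = 83.5 J/K.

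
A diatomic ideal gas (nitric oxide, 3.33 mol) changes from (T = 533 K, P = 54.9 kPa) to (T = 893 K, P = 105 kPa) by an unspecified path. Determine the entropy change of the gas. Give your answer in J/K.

ΔS = 32.1 J/K

ΔS = nC_p ln(T₂/T₁) − nR ln(P₂/P₁), with C_p = 7R/2 = 29.1 J mol⁻¹ K⁻¹ for a diatomic ideal gas.
ΔS = 3.33 × [29.1 × ln(893/533) − 8.314 × ln(105/54.9)] = 32.1 J/K.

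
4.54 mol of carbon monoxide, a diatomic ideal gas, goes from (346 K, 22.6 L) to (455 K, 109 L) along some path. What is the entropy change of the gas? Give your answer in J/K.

Entropy is a state function: ΔS = nC_V ln(T₂/T₁) + nR ln(V₂/V₁), with C_V = 5R/2 = 20.79 J mol⁻¹ K⁻¹ for a diatomic ideal gas.
ΔS = 4.54 × [20.79 × ln(455/346) + 8.314 × ln(109/22.6)] = 85.2 J/K.

ΔS = 85.2 J/K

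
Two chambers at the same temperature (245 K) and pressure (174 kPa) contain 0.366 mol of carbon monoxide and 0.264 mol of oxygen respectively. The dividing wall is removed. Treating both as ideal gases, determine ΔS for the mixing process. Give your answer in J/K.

ΔS_mix = 3.56 J/K

Mole fractions: x_A = 0.366/0.63 = 0.581, x_B = 0.419.
ΔS_mix = −R(n_A ln x_A + n_B ln x_B) = −8.314 × (0.366 ln 0.581 + 0.264 ln 0.419) = 3.56 J/K.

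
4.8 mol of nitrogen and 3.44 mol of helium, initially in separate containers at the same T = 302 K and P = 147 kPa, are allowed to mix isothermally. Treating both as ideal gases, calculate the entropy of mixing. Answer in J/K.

ΔS_mix = 46.5 J/K

Mole fractions: x_A = 4.8/8.24 = 0.583, x_B = 0.417.
ΔS_mix = −R(n_A ln x_A + n_B ln x_B) = −8.314 × (4.8 ln 0.583 + 3.44 ln 0.417) = 46.5 J/K.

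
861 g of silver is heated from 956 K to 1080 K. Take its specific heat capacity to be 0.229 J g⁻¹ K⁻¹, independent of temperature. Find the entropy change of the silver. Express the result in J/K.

ΔS = ∫dQ_rev/T = m c ln(T₂/T₁) = 861 × 0.229 × ln(1080/956) = 24 J/K.

ΔS = 24 J/K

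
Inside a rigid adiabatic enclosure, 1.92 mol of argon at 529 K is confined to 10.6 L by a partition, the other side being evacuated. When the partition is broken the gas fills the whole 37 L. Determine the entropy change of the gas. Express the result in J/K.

For an ideal gas in free expansion Q = 0 and W = 0, so T is unchanged.
Entropy is a state function; using a reversible isothermal path, ΔS_gas = nR ln(V₂/V₁) = 1.92 × 8.314 × ln(37/10.6) = 20 J/K.

ΔS_gas = 20 J/K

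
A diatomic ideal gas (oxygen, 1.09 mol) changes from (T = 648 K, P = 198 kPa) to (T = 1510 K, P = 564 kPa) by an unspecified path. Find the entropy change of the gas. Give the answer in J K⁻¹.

ΔS = 17.3 J/K

ΔS = nC_p ln(T₂/T₁) − nR ln(P₂/P₁), with C_p = 7R/2 = 29.1 J mol⁻¹ K⁻¹ for a diatomic ideal gas.
ΔS = 1.09 × [29.1 × ln(1510/648) − 8.314 × ln(564/198)] = 17.3 J/K.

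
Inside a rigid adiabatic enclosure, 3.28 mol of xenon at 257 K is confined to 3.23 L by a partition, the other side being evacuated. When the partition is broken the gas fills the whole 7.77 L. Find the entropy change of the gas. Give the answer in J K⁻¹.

No heat is exchanged and no work is done, so the ideal-gas temperature stays constant.
Entropy is a state function; using a reversible isothermal path, ΔS_gas = nR ln(V₂/V₁) = 3.28 × 8.314 × ln(7.77/3.23) = 23.9 J/K.

ΔS_gas = 23.9 J/K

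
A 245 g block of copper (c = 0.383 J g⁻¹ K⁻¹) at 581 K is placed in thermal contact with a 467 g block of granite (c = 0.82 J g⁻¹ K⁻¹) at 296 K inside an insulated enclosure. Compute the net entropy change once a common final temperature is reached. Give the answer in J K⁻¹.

ΔS_total = 19.5 J/K

Energy balance: T_f = (m₁c₁T₁ + m₂c₂T₂)/(m₁c₁ + m₂c₂) = 352.09 K.
ΔS₁ = m₁c₁ ln(T_f/T₁) = 93.835 × ln(352.09/581) = -47 J/K.
ΔS₂ = m₂c₂ ln(T_f/T₂) = 382.94 × ln(352.09/296) = 66.45 J/K.
ΔS_total = -47 + 66.45 = 19.5 J/K.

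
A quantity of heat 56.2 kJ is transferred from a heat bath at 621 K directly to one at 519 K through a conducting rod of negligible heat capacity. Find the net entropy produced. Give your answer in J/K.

ΔS_total = 17.8 J/K

ΔS_hot = −Q/T_H = −56200/621 = -90.5 J/K and ΔS_cold = +Q/T_C = 56200/519 = 108.3 J/K.
ΔS_total = -90.5 + 108.3 = 17.8 J/K, positive as the second law requires.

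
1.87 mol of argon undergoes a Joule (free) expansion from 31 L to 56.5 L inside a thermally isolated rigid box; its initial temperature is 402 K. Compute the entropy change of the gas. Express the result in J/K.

No heat is exchanged and no work is done, so the ideal-gas temperature stays constant.
Entropy is a state function; using a reversible isothermal path, ΔS_gas = nR ln(V₂/V₁) = 1.87 × 8.314 × ln(56.5/31) = 9.33 J/K.

ΔS_gas = 9.33 J/K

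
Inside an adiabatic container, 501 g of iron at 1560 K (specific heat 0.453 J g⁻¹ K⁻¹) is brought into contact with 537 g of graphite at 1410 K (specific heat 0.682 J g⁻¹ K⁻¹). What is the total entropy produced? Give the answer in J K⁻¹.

ΔS_total = 0.721 J/K

Energy balance: T_f = (m₁c₁T₁ + m₂c₂T₂)/(m₁c₁ + m₂c₂) = 1467.4 K.
ΔS₁ = m₁c₁ ln(T_f/T₁) = 226.953 × ln(1467.4/1560) = -13.89 J/K.
ΔS₂ = m₂c₂ ln(T_f/T₂) = 366.234 × ln(1467.4/1410) = 14.611 J/K.
ΔS_total = -13.89 + 14.611 = 0.721 J/K.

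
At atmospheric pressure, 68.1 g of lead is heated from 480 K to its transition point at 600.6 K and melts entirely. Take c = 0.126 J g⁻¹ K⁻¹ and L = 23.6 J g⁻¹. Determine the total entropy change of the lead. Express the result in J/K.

Warming step: ΔS₁ = m c ln(T_tr/T_i) = 68.1 × 0.126 × ln(600.6/480) = 1.923 J/K.
Phase change: ΔS₂ = +mL/T_tr = 68.1 × 23.6 / 600.6 = 2.676 J/K.
ΔS_total = (1.923) + (2.676) = 4.6 J/K.

ΔS = 4.6 J/K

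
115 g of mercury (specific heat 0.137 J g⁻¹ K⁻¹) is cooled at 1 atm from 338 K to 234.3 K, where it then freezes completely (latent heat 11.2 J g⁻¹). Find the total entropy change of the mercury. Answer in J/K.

ΔS = -11.3 J/K

Cooling step: ΔS₁ = m c ln(T_tr/T_i) = 115 × 0.137 × ln(234.3/338) = -5.773 J/K.
Phase change: ΔS₂ = −mL/T_tr = −115 × 11.2 / 234.3 = -5.497 J/K.
ΔS_total = (-5.773) + (-5.497) = -11.3 J/K.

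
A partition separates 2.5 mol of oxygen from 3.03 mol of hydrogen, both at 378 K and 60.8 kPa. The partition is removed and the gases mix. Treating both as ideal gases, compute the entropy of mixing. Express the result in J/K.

Mole fractions: x_A = 2.5/5.53 = 0.452, x_B = 0.548.
ΔS_mix = −R(n_A ln x_A + n_B ln x_B) = −8.314 × (2.5 ln 0.452 + 3.03 ln 0.548) = 31.7 J/K.

ΔS_mix = 31.7 J/K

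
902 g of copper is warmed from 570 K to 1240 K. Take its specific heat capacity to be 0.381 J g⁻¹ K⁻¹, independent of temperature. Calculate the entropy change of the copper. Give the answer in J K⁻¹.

ΔS = ∫dQ_rev/T = m c ln(T₂/T₁) = 902 × 0.381 × ln(1240/570) = 267 J/K.

ΔS = 267 J/K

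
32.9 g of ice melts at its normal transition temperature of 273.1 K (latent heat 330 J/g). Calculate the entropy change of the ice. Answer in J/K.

ΔS = 39.8 J/K

Heat absorbed by the substance: Q = mL = 32.9 × 330 = 10857 J.
At constant T, ΔS = Q_rev/T = 10857 / 273.1 = 39.8 J/K.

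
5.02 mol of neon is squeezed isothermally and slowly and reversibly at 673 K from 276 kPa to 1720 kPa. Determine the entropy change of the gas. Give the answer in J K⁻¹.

For an isothermal ideal gas ΔS_gas = nR ln(P₁/P₂) = 5.02 × 8.314 × ln(276/1720) = -76.4 J/K.

ΔS_gas = -76.4 J/K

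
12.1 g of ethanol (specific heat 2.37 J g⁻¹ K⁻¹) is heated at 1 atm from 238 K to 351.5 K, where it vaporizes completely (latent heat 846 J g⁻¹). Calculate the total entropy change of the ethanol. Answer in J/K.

ΔS = 40.3 J/K

Warming step: ΔS₁ = m c ln(T_tr/T_i) = 12.1 × 2.37 × ln(351.5/238) = 11.18 J/K.
Phase change: ΔS₂ = +mL/T_tr = 12.1 × 846 / 351.5 = 29.12 J/K.
ΔS_total = (11.18) + (29.12) = 40.3 J/K.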